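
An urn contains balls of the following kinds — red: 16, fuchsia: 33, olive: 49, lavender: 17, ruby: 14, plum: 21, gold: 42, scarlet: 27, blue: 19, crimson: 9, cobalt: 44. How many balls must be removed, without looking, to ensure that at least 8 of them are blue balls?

280

In the worst case for collecting blue balls, every non-blue ball comes out first.
There are 16 + 33 + 49 + 17 + 14 + 21 + 42 + 27 + 9 + 44 = 272 non-blue balls altogether.
After those, each further ball must be blue, so 272 + 8 = 280 draws guarantee 8 blue balls.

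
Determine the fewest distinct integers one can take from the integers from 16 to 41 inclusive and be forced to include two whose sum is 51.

A set avoiding the sum 51 can contain at most one of each pair {x, 51−x}, plus the 6 elements whose complement lies outside the range.
The integers 26, …, 41 (16 of them) are such a set: any two sum to at least 26+27 = 53 > 51.
By the pigeonhole principle, any 17th integer completes one of the 10 pairs, so 17 choices force a sum of 51.

17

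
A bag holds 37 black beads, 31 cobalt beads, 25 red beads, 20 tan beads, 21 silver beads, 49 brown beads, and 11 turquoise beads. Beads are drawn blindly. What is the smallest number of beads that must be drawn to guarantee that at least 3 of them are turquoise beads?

186

In the worst case for collecting turquoise beads, every non-turquoise bead comes out first.
There are 37 + 31 + 25 + 20 + 21 + 49 = 183 non-turquoise beads altogether.
After those, each further bead must be turquoise, so 183 + 3 = 186 draws guarantee 3 turquoise beads.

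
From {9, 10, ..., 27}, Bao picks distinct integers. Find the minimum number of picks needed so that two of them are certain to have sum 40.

A set avoiding the sum 40 can contain at most one of each pair {x, 40−x}, plus the 5 elements whose complement lies outside the range or equal to its own complement.
The integers 9, …, 20 (12 of them) are such a set: any two sum to at least 9+10 = 19 and at most 19+20 = 39 < 40.
By pigeonhole, any 13th integer completes one of the 7 pairs, so 13 choices force a sum of 40.

13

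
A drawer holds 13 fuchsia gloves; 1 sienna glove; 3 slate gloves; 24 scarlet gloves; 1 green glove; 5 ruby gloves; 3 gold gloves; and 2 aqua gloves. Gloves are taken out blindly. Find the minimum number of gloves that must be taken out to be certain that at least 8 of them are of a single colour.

By the pigeonhole principle, the 8 colours are the holes; the gloves drawn are the pigeons.
To avoid 8 of any one colour, the worst case takes at most 7 of each colour, or every glove of a colour that has fewer than 7.
That gives 7 + 1 + 3 + 7 + 1 + 5 + 3 + 2 = 29 gloves with no colour reaching 8.
The next glove forces some colour to 8, so 29 + 1 = 30.

30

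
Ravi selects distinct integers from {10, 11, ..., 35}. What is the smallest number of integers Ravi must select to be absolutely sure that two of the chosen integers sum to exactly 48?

16

A set avoiding the sum 48 can contain at most one of each pair {x, 48−x}, plus the 4 elements whose complement lies outside the range or equal to its own complement.
The integers 10, …, 24 (15 of them) are such a set: any two sum to at least 10+11 = 21 and at most 23+24 = 47 < 48.
Pigeonhole: any 16th integer completes one of the 11 pairs, so 16 choices force a sum of 48.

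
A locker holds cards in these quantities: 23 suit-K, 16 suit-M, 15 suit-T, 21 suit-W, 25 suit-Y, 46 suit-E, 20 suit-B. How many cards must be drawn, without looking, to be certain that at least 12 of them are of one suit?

An adversary could hand out at most 11 cards per suit: 11 + 11 + 11 + 11 + 11 + 11 + 11 = 77 cards and still no suit has 12.
By the pigeonhole principle, one more card lands in a suit already at 11, so 78 draws are enough and 77 are not.

78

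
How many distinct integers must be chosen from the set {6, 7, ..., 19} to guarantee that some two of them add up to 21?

Group the elements by complementary pair {x, 21−x}: {6,15}, {7,14}, {8,13}, …, giving 5 two-element pairs and 4 integers whose partner 21−x falls outside [6,19].
Pigeonhole: treating each of those 9 groups as a pigeonhole, one can pick one integer per group — 9 integers — with no two summing to 21.
The 10th integer lands in an occupied pair, forcing a sum of 21.

10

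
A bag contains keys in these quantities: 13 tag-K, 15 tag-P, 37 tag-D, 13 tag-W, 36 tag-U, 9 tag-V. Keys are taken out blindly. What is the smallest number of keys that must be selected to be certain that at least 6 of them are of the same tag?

The 6 tags are the holes; the keys drawn are the pigeons.
To avoid 6 of any one tag, the worst case takes at most 5 of each tag.
That gives 5 + 5 + 5 + 5 + 5 + 5 = 30 keys with no tag reaching 6.
The next key forces some tag to 6, so 30 + 1 = 31.

31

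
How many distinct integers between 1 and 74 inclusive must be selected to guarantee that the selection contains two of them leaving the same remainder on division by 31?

32

The 31 residue classes mod 31 are the pigeonholes.
With 31 integers one could put 1 in each residue class and have no class reach 2.
The 32nd integer pushes some class to 2, so 31·1 + 1 = 32.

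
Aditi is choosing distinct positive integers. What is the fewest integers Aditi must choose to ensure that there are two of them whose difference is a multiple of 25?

Integers whose pairwise differences are multiples of 25 are exactly those sharing a remainder mod 25. The 25 residue classes mod 25 are the pigeonholes.
With 25 integers one could put 1 in each residue class and have no class reach 2.
The 26th integer pushes some class to 2, so 25·1 + 1 = 26.

26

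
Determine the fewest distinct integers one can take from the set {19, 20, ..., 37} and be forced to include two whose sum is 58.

12

Two chosen integers sum to 58 exactly when both halves of some pair {x, 58−x} with 21 ≤ x ≤ 58−x ≤ 37 are chosen — 8 such pairs.
The remaining 3 elements (those with no distinct partner in range) can never complete a 58-sum, so the worst case takes all of them and one from each pair: 3 + 8 = 11.
The 12th integer has to be the second member of some pair, so 11 + 1 = 12.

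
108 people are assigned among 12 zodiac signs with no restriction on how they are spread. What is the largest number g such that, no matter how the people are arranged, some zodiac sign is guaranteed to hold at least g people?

9

By pigeonhole, the 12 zodiac signs are the holes and the 108 people are the pigeons.
If every zodiac sign held at most 8 people, the total would be at most 12 × 8 = 96, which is less than 108.
So some zodiac sign holds at least ⌈108/12⌉ = 9 people.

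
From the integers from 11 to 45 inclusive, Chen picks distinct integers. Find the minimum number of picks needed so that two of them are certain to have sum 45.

24

A set avoiding the sum 45 can contain at most one of each pair {x, 45−x}, plus the 11 elements whose complement lies outside the range.
The integers 23, …, 45 (23 of them) are such a set: any two sum to at least 23+24 = 47 > 45.
Pigeonhole: any 24th integer completes one of the 12 pairs, so 24 choices force a sum of 45.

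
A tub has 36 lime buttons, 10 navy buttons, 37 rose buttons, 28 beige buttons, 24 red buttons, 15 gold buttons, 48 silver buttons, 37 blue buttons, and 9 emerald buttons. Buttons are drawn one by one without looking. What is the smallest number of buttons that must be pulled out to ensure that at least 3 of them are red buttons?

In the worst case for collecting red buttons, every non-red button comes out first.
There are 36 + 10 + 37 + 28 + 15 + 48 + 37 + 9 = 220 non-red buttons altogether.
After those, each further button must be red, so 220 + 3 = 223 draws guarantee 3 red buttons.

223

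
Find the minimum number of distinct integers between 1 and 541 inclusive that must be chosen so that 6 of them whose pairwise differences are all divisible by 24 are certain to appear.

121

Integers whose pairwise differences are multiples of 24 are exactly those sharing a remainder mod 24. By pigeonhole, the 24 residue classes mod 24 are the pigeonholes.
With 120 integers one could put 5 in each residue class and have no class reach 6.
The 121st integer pushes some class to 6, so 24·5 + 1 = 121.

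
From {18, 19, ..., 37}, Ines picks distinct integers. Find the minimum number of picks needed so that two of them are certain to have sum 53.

Group the elements by complementary pair {x, 53−x}: {18,35}, {19,34}, {20,33}, …, giving 9 two-element pairs and 2 integers whose partner 53−x falls outside [18,37].
Treating each of those 11 groups as a pigeonhole, one can pick one integer per group — 11 integers — with no two summing to 53.
The 12th integer lands in an occupied pair, forcing a sum of 53.

12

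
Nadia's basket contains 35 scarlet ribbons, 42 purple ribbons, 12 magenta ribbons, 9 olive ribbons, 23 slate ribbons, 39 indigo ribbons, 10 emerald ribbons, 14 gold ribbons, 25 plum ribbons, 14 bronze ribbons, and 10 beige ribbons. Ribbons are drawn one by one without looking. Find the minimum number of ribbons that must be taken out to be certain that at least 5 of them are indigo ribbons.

In the worst case for collecting indigo ribbons, every non-indigo ribbon comes out first.
There are 35 + 42 + 12 + 9 + 23 + 10 + 14 + 25 + 14 + 10 = 194 non-indigo ribbons altogether.
After those, each further ribbon must be indigo, so 194 + 5 = 199 draws guarantee 5 indigo ribbons.

199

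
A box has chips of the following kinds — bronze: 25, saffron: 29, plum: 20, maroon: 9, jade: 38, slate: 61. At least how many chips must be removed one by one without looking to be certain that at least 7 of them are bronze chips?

In the worst case for collecting bronze chips, every non-bronze chip comes out first.
There are 29 + 20 + 9 + 38 + 61 = 157 non-bronze chips altogether.
After those, each further chip must be bronze, so 157 + 7 = 164 draws guarantee 7 bronze chips.

164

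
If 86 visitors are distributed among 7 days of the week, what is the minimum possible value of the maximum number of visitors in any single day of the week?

By the pigeonhole principle, the 7 days of the week are the holes and the 86 visitors are the pigeons.
If every day of the week held at most 12 visitors, the total would be at most 7 × 12 = 84, which is less than 86.
So some day of the week holds at least ⌈86/7⌉ = 13 visitors.

13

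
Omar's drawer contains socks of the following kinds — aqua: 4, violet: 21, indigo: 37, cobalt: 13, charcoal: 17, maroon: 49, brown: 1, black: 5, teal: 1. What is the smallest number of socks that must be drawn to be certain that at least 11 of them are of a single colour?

By the pigeonhole principle, the 9 colours are the holes; the socks drawn are the pigeons.
To avoid 11 of any one colour, the worst case takes at most 10 of each colour, or every sock of a colour that has fewer than 10.
That gives 4 + 10 + 10 + 10 + 10 + 10 + 1 + 5 + 1 = 61 socks with no colour reaching 11.
The next sock forces some colour to 11, so 61 + 1 = 62.

62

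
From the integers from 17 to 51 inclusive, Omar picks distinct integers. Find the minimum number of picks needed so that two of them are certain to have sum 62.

Two chosen integers sum to 62 exactly when both halves of some pair {x, 62−x} with 17 ≤ x ≤ 62−x ≤ 45 are chosen — 14 such pairs.
The remaining 7 elements (those with no distinct partner in range) can never complete a 62-sum, so the worst case takes all of them and one from each pair: 7 + 14 = 21.
By pigeonhole, the 22nd integer has to be the second member of some pair, so 21 + 1 = 22.

22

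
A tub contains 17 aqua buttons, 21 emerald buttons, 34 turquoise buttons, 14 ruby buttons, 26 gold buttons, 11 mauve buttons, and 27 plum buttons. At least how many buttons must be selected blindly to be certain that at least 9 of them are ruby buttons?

145

In the worst case for collecting ruby buttons, every non-ruby button comes out first.
There are 17 + 21 + 34 + 26 + 11 + 27 = 136 non-ruby buttons altogether.
After those, each further button must be ruby, so 136 + 9 = 145 draws guarantee 9 ruby buttons.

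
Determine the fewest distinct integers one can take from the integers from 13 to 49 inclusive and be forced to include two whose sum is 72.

25

Two chosen integers sum to 72 exactly when both halves of some pair {x, 72−x} with 23 ≤ x ≤ 72−x ≤ 49 are chosen — 13 such pairs.
The remaining 11 elements (those with no distinct partner in range) can never complete a 72-sum, so the worst case takes all of them and one from each pair: 11 + 13 = 24.
By the pigeonhole principle, the 25th integer has to be the second member of some pair, so 24 + 1 = 25.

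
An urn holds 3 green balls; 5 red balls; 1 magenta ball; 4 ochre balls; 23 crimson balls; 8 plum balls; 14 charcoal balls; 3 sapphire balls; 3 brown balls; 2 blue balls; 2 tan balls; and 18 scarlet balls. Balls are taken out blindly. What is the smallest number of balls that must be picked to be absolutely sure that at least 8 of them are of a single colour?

52

By the pigeonhole principle, put each drawn ball into a box by colour. The largest draw with every box below 8 takes min(count, 7) from each colour; colours with fewer than 7 contribute all they have.
Σ min(cᵢ, 7) = 3 + 5 + 1 + 4 + 7 + 7 + 7 + 3 + 3 + 2 + 2 + 7 = 51.
Draw number 51 + 1 = 52 must push one box to 8.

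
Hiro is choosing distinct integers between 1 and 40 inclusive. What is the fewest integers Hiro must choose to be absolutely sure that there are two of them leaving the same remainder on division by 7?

8

Pigeonhole: the 7 residue classes mod 7 are the pigeonholes.
With 7 integers one could put 1 in each residue class and have no class reach 2.
The 8th integer pushes some class to 2, so 7·1 + 1 = 8.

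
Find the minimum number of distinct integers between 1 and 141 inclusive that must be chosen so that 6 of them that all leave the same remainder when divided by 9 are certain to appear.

Pigeonhole: the 9 residue classes mod 9 are the pigeonholes.
With 45 integers one could put 5 in each residue class and have no class reach 6.
The 46th integer pushes some class to 6, so 9·5 + 1 = 46.

46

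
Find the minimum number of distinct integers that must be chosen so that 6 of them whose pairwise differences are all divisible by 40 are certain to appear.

201

Integers whose pairwise differences are multiples of 40 are exactly those sharing a remainder mod 40. Pigeonhole: the 40 residue classes mod 40 are the pigeonholes.
With 200 integers one could put 5 in each residue class and have no class reach 6.
The 201st integer pushes some class to 6, so 40·5 + 1 = 201.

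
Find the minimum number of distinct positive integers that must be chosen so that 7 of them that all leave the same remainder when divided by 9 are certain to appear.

By the pigeonhole principle, the 9 residue classes mod 9 are the pigeonholes.
With 54 integers one could put 6 in each residue class and have no class reach 7.
The 55th integer pushes some class to 7, so 9·6 + 1 = 55.

55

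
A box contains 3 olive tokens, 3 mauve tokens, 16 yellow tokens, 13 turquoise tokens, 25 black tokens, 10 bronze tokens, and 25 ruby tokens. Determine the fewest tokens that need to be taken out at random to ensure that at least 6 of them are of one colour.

An adversary could hand out at most 5 tokens per colour (olive, mauve run out sooner): 3 + 3 + 5 + 5 + 5 + 5 + 5 = 31 tokens and still no colour has 6.
One more token lands in a colour already at 5, so 32 draws are enough and 31 are not.

32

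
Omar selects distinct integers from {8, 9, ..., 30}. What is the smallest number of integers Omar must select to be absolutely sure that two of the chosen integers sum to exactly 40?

14

A set avoiding the sum 40 can contain at most one of each pair {x, 40−x}, plus the 3 elements whose complement lies outside the range or equal to its own complement.
The integers 8, …, 20 (13 of them) are such a set: any two sum to at least 8+9 = 17 and at most 19+20 = 39 < 40.
Pigeonhole: any 14th integer completes one of the 10 pairs, so 14 choices force a sum of 40.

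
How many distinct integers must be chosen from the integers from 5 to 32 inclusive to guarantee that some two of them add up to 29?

Two chosen integers sum to 29 exactly when both halves of some pair {x, 29−x} with 5 ≤ x ≤ 29−x ≤ 24 are chosen — 10 such pairs.
The remaining 8 elements (those with no distinct partner in range) can never complete a 29-sum, so the worst case takes all of them and one from each pair: 8 + 10 = 18.
By the pigeonhole principle, the 19th integer has to be the second member of some pair, so 18 + 1 = 19.

19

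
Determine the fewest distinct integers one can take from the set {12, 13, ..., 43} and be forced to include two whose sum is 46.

22

A set avoiding the sum 46 can contain at most one of each pair {x, 46−x}, plus the 10 elements whose complement lies outside the range or equal to its own complement.
The integers 23, …, 43 (21 of them) are such a set: any two sum to at least 23+24 = 47 > 46.
Pigeonhole: any 22nd integer completes one of the 11 pairs, so 22 choices force a sum of 46.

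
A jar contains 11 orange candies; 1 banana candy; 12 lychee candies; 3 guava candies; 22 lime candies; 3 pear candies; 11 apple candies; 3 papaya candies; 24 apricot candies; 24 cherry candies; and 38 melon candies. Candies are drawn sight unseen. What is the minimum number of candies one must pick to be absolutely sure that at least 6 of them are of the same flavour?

46

An adversary could hand out at most 5 candies per flavour (4 flavours run out sooner): 5 + 1 + 5 + 3 + 5 + 3 + 5 + 3 + 5 + 5 + 5 = 45 candies and still no flavour has 6.
By the pigeonhole principle, one more candy lands in a flavour already at 5, so 46 draws are enough and 45 are not.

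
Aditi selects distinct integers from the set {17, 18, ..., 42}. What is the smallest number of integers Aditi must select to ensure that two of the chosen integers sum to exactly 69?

19

Group the elements by complementary pair {x, 69−x}: {27,42}, {28,41}, {29,40}, …, giving 8 two-element pairs and 10 integers whose partner 69−x falls outside [17,42].
Pigeonhole: treating each of those 18 groups as a pigeonhole, one can pick one integer per group — 18 integers — with no two summing to 69.
The 19th integer lands in an occupied pair, forcing a sum of 69.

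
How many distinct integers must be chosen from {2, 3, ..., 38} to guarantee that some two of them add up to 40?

20

Group the elements by complementary pair {x, 40−x}: {2,38}, {3,37}, {4,36}, …, giving 18 two-element pairs and the single value 20 (it cannot pair with itself since the integers are distinct).
Treating each of those 19 groups as a pigeonhole, one can pick one integer per group — 19 integers — with no two summing to 40.
The 20th integer lands in an occupied pair, forcing a sum of 40.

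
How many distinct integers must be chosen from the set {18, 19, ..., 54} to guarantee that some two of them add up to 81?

Two chosen integers sum to 81 exactly when both halves of some pair {x, 81−x} with 27 ≤ x ≤ 81−x ≤ 54 are chosen — 14 such pairs.
The remaining 9 elements (those with no distinct partner in range) can never complete a 81-sum, so the worst case takes all of them and one from each pair: 9 + 14 = 23.
The 24th integer has to be the second member of some pair, so 23 + 1 = 24.

24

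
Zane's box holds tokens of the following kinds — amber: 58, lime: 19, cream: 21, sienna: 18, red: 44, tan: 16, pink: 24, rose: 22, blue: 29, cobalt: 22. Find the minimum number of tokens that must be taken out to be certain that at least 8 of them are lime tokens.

262

In the worst case for collecting lime tokens, every non-lime token comes out first.
There are 58 + 21 + 18 + 44 + 16 + 24 + 22 + 29 + 22 = 254 non-lime tokens altogether.
After those, each further token must be lime, so 254 + 8 = 262 draws guarantee 8 lime tokens.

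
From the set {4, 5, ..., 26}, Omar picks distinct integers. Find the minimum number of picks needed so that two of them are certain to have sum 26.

A set avoiding the sum 26 can contain at most one of each pair {x, 26−x}, plus the 5 elements whose complement lies outside the range or equal to its own complement.
The integers 13, …, 26 (14 of them) are such a set: any two sum to at least 13+14 = 27 > 26.
Pigeonhole: any 15th integer completes one of the 9 pairs, so 15 choices force a sum of 26.

15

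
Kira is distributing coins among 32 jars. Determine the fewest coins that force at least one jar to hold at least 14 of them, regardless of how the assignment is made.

417

With 416 coins one could put exactly 13 in each of the 32 jars, and no jar would reach 14.
By pigeonhole, one more coin must land in a jar that already has 13, giving it 14.
So 32 × 13 + 1 = 417 coins are required.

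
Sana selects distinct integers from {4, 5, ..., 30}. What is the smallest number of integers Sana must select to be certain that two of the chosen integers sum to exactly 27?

Two chosen integers sum to 27 exactly when both halves of some pair {x, 27−x} with 4 ≤ x ≤ 27−x ≤ 23 are chosen — 10 such pairs.
The remaining 7 elements (those with no distinct partner in range) can never complete a 27-sum, so the worst case takes all of them and one from each pair: 7 + 10 = 17.
By pigeonhole, the 18th integer has to be the second member of some pair, so 17 + 1 = 18.

18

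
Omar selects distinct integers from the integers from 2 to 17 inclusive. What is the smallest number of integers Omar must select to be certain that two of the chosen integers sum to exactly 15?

11

A set avoiding the sum 15 can contain at most one of each pair {x, 15−x}, plus the 4 elements whose complement lies outside the range.
The integers 8, …, 17 (10 of them) are such a set: any two sum to at least 8+9 = 17 > 15.
By pigeonhole, any 11th integer completes one of the 6 pairs, so 11 choices force a sum of 15.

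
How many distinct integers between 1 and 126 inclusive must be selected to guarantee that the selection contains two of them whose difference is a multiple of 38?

Integers whose pairwise differences are multiples of 38 are exactly those sharing a remainder mod 38. The 38 residue classes mod 38 are the pigeonholes.
With 38 integers one could put 1 in each residue class and have no class reach 2.
The 39th integer pushes some class to 2, so 38·1 + 1 = 39.

39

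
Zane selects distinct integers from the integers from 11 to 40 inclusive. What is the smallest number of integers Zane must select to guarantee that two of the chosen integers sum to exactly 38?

Group the elements by complementary pair {x, 38−x}: {11,27}, {12,26}, {13,25}, …, giving 8 two-element pairs, the single value 19 (it cannot pair with itself since the integers are distinct), and 13 integers whose partner 38−x falls outside [11,40].
By pigeonhole, treating each of those 22 groups as a pigeonhole, one can pick one integer per group — 22 integers — with no two summing to 38.
The 23rd integer lands in an occupied pair, forcing a sum of 38.

23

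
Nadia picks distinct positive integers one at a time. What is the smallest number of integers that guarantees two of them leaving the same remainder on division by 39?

40

By the pigeonhole principle, the 39 residue classes mod 39 are the pigeonholes.
With 39 integers one could put 1 in each residue class and have no class reach 2.
The 40th integer pushes some class to 2, so 39·1 + 1 = 40.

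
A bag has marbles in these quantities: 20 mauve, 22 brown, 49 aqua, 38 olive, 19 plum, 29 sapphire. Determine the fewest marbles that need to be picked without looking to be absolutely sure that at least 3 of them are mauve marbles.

160

In the worst case for collecting mauve marbles, every non-mauve marble comes out first.
There are 22 + 49 + 38 + 19 + 29 = 157 non-mauve marbles altogether.
After those, each further marble must be mauve, so 157 + 3 = 160 draws guarantee 3 mauve marbles.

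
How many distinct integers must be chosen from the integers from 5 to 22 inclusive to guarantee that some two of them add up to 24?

12

Group the elements by complementary pair {x, 24−x}: {5,19}, {6,18}, {7,17}, …, giving 7 two-element pairs, the single value 12 (it cannot pair with itself since the integers are distinct), and 3 integers whose partner 24−x falls outside [5,22].
Treating each of those 11 groups as a pigeonhole, one can pick one integer per group — 11 integers — with no two summing to 24.
The 12th integer lands in an occupied pair, forcing a sum of 24.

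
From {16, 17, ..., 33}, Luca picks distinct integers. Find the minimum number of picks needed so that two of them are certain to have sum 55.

13

Group the elements by complementary pair {x, 55−x}: {22,33}, {23,32}, {24,31}, …, giving 6 two-element pairs and 6 integers whose partner 55−x falls outside [16,33].
By pigeonhole, treating each of those 12 groups as a pigeonhole, one can pick one integer per group — 12 integers — with no two summing to 55.
The 13th integer lands in an occupied pair, forcing a sum of 55.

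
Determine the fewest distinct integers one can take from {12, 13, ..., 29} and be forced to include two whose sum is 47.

13

Group the elements by complementary pair {x, 47−x}: {18,29}, {19,28}, {20,27}, …, giving 6 two-element pairs and 6 integers whose partner 47−x falls outside [12,29].
Treating each of those 12 groups as a pigeonhole, one can pick one integer per group — 12 integers — with no two summing to 47.
The 13th integer lands in an occupied pair, forcing a sum of 47.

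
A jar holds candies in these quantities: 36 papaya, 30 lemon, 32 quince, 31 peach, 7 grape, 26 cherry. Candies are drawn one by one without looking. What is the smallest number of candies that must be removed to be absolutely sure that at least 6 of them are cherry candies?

In the worst case for collecting cherry candies, every non-cherry candy comes out first.
There are 36 + 30 + 32 + 31 + 7 = 136 non-cherry candies altogether.
After those, each further candy must be cherry, so 136 + 6 = 142 draws guarantee 6 cherry candies.

142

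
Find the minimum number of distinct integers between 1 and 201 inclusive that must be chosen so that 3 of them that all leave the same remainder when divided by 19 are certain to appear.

By the pigeonhole principle, the 19 residue classes mod 19 are the pigeonholes.
With 38 integers one could put 2 in each residue class and have no class reach 3.
The 39th integer pushes some class to 3, so 19·2 + 1 = 39.

39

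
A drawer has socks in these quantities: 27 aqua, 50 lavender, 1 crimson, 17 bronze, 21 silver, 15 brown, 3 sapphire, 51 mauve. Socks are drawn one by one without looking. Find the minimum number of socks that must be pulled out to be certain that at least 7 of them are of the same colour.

The 8 colours are the holes; the socks drawn are the pigeons.
To avoid 7 of any one colour, the worst case takes at most 6 of each colour, or every sock of a colour that has fewer than 6.
That gives 6 + 6 + 1 + 6 + 6 + 6 + 3 + 6 = 40 socks with no colour reaching 7.
The next sock forces some colour to 7, so 40 + 1 = 41.

41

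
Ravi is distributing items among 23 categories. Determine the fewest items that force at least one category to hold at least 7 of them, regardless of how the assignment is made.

139

With 138 items one could put exactly 6 in each of the 23 categories, and no category would reach 7.
Pigeonhole: one more item must land in a category that already has 6, giving it 7.
So 23 × 6 + 1 = 139 items are required.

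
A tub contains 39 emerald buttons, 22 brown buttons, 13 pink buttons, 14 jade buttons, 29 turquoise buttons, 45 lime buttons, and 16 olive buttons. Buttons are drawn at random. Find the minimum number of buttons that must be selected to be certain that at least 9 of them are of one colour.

By pigeonhole, put each drawn button into a box by colour. The largest draw with every box below 9 takes min(count, 8) from each colour.
Σ min(cᵢ, 8) = 8 + 8 + 8 + 8 + 8 + 8 + 8 = 56.
Draw number 56 + 1 = 57 must push one box to 9.

57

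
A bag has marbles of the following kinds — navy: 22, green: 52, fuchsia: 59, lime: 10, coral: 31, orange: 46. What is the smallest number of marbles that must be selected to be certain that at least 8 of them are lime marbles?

In the worst case for collecting lime marbles, every non-lime marble comes out first.
There are 22 + 52 + 59 + 31 + 46 = 210 non-lime marbles altogether.
After those, each further marble must be lime, so 210 + 8 = 218 draws guarantee 8 lime marbles.

218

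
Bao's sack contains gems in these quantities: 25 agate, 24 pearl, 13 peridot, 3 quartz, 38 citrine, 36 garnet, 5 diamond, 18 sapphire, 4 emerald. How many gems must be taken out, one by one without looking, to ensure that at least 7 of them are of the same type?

49

An adversary could hand out at most 6 gems per type (quartz, diamond, emerald run out sooner): 6 + 6 + 6 + 3 + 6 + 6 + 5 + 6 + 4 = 48 gems and still no type has 7.
By pigeonhole, one more gem lands in a type already at 6, so 49 draws are enough and 48 are not.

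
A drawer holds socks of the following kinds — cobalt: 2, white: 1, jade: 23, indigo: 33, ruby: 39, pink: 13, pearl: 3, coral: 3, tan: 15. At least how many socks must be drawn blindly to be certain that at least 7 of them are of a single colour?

40

An adversary could hand out at most 6 socks per colour (4 colours run out sooner): 2 + 1 + 6 + 6 + 6 + 6 + 3 + 3 + 6 = 39 socks and still no colour has 7.
One more sock lands in a colour already at 6, so 40 draws are enough and 39 are not.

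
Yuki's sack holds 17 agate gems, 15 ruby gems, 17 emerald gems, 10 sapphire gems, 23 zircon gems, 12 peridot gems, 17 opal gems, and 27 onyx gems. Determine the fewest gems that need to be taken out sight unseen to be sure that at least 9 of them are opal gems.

In the worst case for collecting opal gems, every non-opal gem comes out first.
There are 17 + 15 + 17 + 10 + 23 + 12 + 27 = 121 non-opal gems altogether.
After those, each further gem must be opal, so 121 + 9 = 130 draws guarantee 9 opal gems.

130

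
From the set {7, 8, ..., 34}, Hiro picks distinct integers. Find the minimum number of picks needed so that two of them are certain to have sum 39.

16

Two chosen integers sum to 39 exactly when both halves of some pair {x, 39−x} with 7 ≤ x ≤ 39−x ≤ 32 are chosen — 13 such pairs.
The remaining 2 elements (those with no distinct partner in range) can never complete a 39-sum, so the worst case takes all of them and one from each pair: 2 + 13 = 15.
Pigeonhole: the 16th integer has to be the second member of some pair, so 15 + 1 = 16.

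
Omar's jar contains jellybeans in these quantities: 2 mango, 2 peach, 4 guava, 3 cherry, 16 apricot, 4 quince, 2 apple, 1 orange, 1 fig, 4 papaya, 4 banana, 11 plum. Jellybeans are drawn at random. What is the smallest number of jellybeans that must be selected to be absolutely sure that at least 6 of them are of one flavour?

38

Pigeonhole: put each drawn jellybean into a box by flavour. The largest draw with every box below 6 takes min(count, 5) from each flavour; flavours with fewer than 5 contribute all they have.
Σ min(cᵢ, 5) = 2 + 2 + 4 + 3 + 5 + 4 + 2 + 1 + 1 + 4 + 4 + 5 = 37.
Draw number 37 + 1 = 38 must push one box to 6.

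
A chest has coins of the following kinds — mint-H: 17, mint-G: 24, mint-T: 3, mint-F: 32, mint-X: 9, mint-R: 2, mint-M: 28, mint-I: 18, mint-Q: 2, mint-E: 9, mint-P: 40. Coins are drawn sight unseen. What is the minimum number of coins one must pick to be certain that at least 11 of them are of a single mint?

86

Put each drawn coin into a box by mint. The largest draw with every box below 11 takes min(count, 10) from each mint; mints with fewer than 10 contribute all they have.
Σ min(cᵢ, 10) = 10 + 10 + 3 + 10 + 9 + 2 + 10 + 10 + 2 + 9 + 10 = 85.
Draw number 85 + 1 = 86 must push one box to 11.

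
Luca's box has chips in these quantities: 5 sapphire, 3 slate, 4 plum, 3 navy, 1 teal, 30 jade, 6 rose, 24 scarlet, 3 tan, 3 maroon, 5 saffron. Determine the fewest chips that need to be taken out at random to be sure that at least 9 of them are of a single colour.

By the pigeonhole principle, put each drawn chip into a box by colour. The largest draw with every box below 9 takes min(count, 8) from each colour; colours with fewer than 8 contribute all they have.
Σ min(cᵢ, 8) = 5 + 3 + 4 + 3 + 1 + 8 + 6 + 8 + 3 + 3 + 5 = 49.
Draw number 49 + 1 = 50 must push one box to 9.

50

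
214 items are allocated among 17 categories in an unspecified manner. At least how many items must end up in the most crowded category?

13

The 17 categories are the holes and the 214 items are the pigeons.
If every category held at most 12 items, the total would be at most 17 × 12 = 204, which is less than 214.
So some category holds at least ⌈214/17⌉ = 13 items.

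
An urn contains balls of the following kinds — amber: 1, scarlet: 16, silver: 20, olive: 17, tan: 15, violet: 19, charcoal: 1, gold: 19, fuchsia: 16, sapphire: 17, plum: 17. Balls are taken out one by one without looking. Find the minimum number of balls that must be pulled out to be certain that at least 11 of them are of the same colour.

93

By the pigeonhole principle, the 11 colours are the holes; the balls drawn are the pigeons.
To avoid 11 of any one colour, the worst case takes at most 10 of each colour, or every ball of a colour that has fewer than 10.
That gives 1 + 10 + 10 + 10 + 10 + 10 + 1 + 10 + 10 + 10 + 10 = 92 balls with no colour reaching 11.
The next ball forces some colour to 11, so 92 + 1 = 93.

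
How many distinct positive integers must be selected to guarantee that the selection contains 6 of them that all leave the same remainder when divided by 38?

By pigeonhole, the 38 residue classes mod 38 are the pigeonholes.
With 190 integers one could put 5 in each residue class and have no class reach 6.
The 191st integer pushes some class to 6, so 38·5 + 1 = 191.

191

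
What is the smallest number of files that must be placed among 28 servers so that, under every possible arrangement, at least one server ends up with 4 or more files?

85

With 84 files one could put exactly 3 in each of the 28 servers, and no server would reach 4.
By the pigeonhole principle, one more file must land in a server that already has 3, giving it 4.
So 28 × 3 + 1 = 85 files are required.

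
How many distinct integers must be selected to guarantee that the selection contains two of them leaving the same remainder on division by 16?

17

The 16 residue classes mod 16 are the pigeonholes.
With 16 integers one could put 1 in each residue class and have no class reach 2.
The 17th integer pushes some class to 2, so 16·1 + 1 = 17.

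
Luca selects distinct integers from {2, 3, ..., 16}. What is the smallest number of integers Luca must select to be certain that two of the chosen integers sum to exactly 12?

A set avoiding the sum 12 can contain at most one of each pair {x, 12−x}, plus the 7 elements whose complement lies outside the range or equal to its own complement.
The integers 6, …, 16 (11 of them) are such a set: any two sum to at least 6+7 = 13 > 12.
Any 12th integer completes one of the 4 pairs, so 12 choices force a sum of 12.

12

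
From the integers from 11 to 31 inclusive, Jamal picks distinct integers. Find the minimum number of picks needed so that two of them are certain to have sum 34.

Group the elements by complementary pair {x, 34−x}: {11,23}, {12,22}, {13,21}, …, giving 6 two-element pairs, the single value 17 (it cannot pair with itself since the integers are distinct), and 8 integers whose partner 34−x falls outside [11,31].
Pigeonhole: treating each of those 15 groups as a pigeonhole, one can pick one integer per group — 15 integers — with no two summing to 34.
The 16th integer lands in an occupied pair, forcing a sum of 34.

16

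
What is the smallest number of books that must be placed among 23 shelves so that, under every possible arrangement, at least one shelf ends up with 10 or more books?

208

With 207 books one could put exactly 9 in each of the 23 shelves, and no shelf would reach 10.
By the pigeonhole principle, one more book must land in a shelf that already has 9, giving it 10.
So 23 × 9 + 1 = 208 books are required.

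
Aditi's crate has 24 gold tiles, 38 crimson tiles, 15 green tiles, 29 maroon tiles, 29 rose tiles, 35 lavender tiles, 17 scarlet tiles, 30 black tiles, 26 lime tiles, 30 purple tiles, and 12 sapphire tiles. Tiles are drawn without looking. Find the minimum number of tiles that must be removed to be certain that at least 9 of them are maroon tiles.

265

In the worst case for collecting maroon tiles, every non-maroon tile comes out first.
There are 24 + 38 + 15 + 29 + 35 + 17 + 30 + 26 + 30 + 12 = 256 non-maroon tiles altogether.
After those, each further tile must be maroon, so 256 + 9 = 265 draws guarantee 9 maroon tiles.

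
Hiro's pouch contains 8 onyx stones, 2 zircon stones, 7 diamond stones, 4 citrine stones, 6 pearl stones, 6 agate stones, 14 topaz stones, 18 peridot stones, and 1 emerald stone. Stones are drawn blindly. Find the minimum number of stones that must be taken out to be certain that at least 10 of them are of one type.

By pigeonhole, put each drawn stone into a box by type. The largest draw with every box below 10 takes min(count, 9) from each type; types with fewer than 9 contribute all they have.
Σ min(cᵢ, 9) = 8 + 2 + 7 + 4 + 6 + 6 + 9 + 9 + 1 = 52.
Draw number 52 + 1 = 53 must push one box to 10.

53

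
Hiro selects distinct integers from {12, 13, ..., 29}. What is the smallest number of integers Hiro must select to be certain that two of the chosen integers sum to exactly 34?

14

A set avoiding the sum 34 can contain at most one of each pair {x, 34−x}, plus the 8 elements whose complement lies outside the range or equal to its own complement.
The integers 17, …, 29 (13 of them) are such a set: any two sum to at least 17+18 = 35 > 34.
By the pigeonhole principle, any 14th integer completes one of the 5 pairs, so 14 choices force a sum of 34.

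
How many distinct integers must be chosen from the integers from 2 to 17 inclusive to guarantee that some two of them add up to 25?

A set avoiding the sum 25 can contain at most one of each pair {x, 25−x}, plus the 6 elements whose complement lies outside the range.
The integers 2, …, 12 (11 of them) are such a set: any two sum to at least 2+3 = 5 and at most 11+12 = 23 < 25.
By the pigeonhole principle, any 12th integer completes one of the 5 pairs, so 12 choices force a sum of 25.

12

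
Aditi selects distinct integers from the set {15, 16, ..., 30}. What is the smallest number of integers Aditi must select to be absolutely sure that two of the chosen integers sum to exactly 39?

Two chosen integers sum to 39 exactly when both halves of some pair {x, 39−x} with 15 ≤ x ≤ 39−x ≤ 24 are chosen — 5 such pairs.
The remaining 6 elements (those with no distinct partner in range) can never complete a 39-sum, so the worst case takes all of them and one from each pair: 6 + 5 = 11.
By the pigeonhole principle, the 12th integer has to be the second member of some pair, so 11 + 1 = 12.

12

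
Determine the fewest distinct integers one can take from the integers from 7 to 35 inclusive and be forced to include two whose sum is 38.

18

A set avoiding the sum 38 can contain at most one of each pair {x, 38−x}, plus the 5 elements whose complement lies outside the range or equal to its own complement.
The integers 19, …, 35 (17 of them) are such a set: any two sum to at least 19+20 = 39 > 38.
By the pigeonhole principle, any 18th integer completes one of the 12 pairs, so 18 choices force a sum of 38.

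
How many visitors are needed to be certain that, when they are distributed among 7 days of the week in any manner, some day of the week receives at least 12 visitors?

With 77 visitors one could put exactly 11 in each of the 7 days of the week, and no day of the week would reach 12.
One more visitor must land in a day of the week that already has 11, giving it 12.
So 7 × 11 + 1 = 78 visitors are required.

78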